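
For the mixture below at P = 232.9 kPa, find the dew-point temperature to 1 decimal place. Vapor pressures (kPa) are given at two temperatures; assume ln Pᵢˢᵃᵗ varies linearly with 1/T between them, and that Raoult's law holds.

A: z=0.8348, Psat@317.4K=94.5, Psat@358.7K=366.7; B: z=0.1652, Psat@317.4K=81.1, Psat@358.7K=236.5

T = 345.9 K

Dew-point temperature: Σzᵢ·P/Pᵢˢᵃᵗ(T) = 1. Interpolate ln Pᵢˢᵃᵗ = aᵢ + bᵢ/T.
  T = 317.4 K: ΣzᵢP/Pᵢˢᵃᵗ = 2.5318
  T = 358.7 K: ΣzᵢP/Pᵢˢᵃᵗ = 0.6929
  T = 338.0 K: ΣzᵢP/Pᵢˢᵃᵗ = 1.2729
  T = 348.4 K: ΣzᵢP/Pᵢˢᵃᵗ = 0.9290
  T = 343.2 K: ΣzᵢP/Pᵢˢᵃᵗ = 1.0847
  T = 345.8 K: ΣzᵢP/Pᵢˢᵃᵗ = 1.0032
Interpolating between 345.8 K and 348.4 K gives T ≈ 345.9 K.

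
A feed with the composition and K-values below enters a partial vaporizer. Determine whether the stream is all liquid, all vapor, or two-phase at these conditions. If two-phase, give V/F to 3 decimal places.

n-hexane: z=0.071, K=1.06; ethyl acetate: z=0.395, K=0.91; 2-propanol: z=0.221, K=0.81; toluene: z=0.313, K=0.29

ΣzᵢKᵢ = 0.704; Σzᵢ/Kᵢ = 1.853.
Since ΣzᵢKᵢ < 1 the mixture is below its bubble point — single liquid phase.

all liquid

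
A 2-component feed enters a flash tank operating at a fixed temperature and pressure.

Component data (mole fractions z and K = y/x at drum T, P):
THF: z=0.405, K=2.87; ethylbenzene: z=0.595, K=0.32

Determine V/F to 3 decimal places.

Iterate (Newton) starting at V/F = 0.5:
  V/F = 0.500: g = -0.2216, g' = -1.010 → V/F = 0.281
  V/F = 0.281: g = -0.0032, g' = -1.029 → V/F = 0.277
Converged at V/F = 0.277.

V/F = 0.277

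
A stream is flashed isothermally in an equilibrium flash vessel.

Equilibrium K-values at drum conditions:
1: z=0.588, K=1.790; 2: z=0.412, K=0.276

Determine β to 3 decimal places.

β = 0.291

Let β = V/F and solve Σ zᵢ(Kᵢ−1)/(1+β(Kᵢ−1)) = 0.
Feasibility: ΣzᵢKᵢ = 1.166, Σzᵢ/Kᵢ = 1.821 — both > 1, two phases present.
Newton–Raphson from β = 0.5:
  β = 0.500: g = -0.1345, g' = -0.719 → β = 0.313
  β = 0.313: g = -0.0132, g' = -0.597 → β = 0.291
Converged at β = 0.291.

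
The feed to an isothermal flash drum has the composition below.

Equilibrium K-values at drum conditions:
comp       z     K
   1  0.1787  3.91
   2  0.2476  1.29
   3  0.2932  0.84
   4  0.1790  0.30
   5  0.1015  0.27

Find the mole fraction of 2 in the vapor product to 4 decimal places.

y_2 = 0.2891

Let β = V/F and solve Σ zᵢ(Kᵢ−1)/(1+β(Kᵢ−1)) = 0.
Feasibility: ΣzᵢKᵢ = 1.3455, Σzᵢ/Kᵢ = 1.5593 — both > 1, two phases present.
Newton iteration, β⁰ = 0.65:
  β = 0.6500: g = -0.18301, g' = -0.6962 → β = 0.3872
  β = 0.3872: g = -0.01609, g' = -0.6301 → β = 0.3616
  β = 0.3616: g = 0.00014, g' = -0.6419 → β = 0.3618
Converged at β = 0.3618.
Compositions from xᵢ = zᵢ/(1+β(Kᵢ−1)), yᵢ = Kᵢxᵢ:
  1: x = 0.0870, y = 0.3403
  2: x = 0.2241, y = 0.2891
  3: x = 0.3112, y = 0.2614
  4: x = 0.2397, y = 0.0719
  5: x = 0.1379, y = 0.0372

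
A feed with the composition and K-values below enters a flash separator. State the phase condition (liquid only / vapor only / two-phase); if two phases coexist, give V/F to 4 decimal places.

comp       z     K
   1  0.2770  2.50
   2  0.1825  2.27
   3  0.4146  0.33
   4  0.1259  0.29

ΣzᵢKᵢ = 1.2801; Σzᵢ/Kᵢ = 1.8817.
Both exceed 1, so a two-phase solution exists.
Newton iteration, ψ⁰ = 0.5:
  ψ = 0.5000: g = -0.17712, g' = -0.8870 → ψ = 0.3003
  ψ = 0.3003: g = -0.00714, g' = -0.8447 → ψ = 0.2919
Converged at ψ = 0.2919.

two-phase, V/F = 0.2919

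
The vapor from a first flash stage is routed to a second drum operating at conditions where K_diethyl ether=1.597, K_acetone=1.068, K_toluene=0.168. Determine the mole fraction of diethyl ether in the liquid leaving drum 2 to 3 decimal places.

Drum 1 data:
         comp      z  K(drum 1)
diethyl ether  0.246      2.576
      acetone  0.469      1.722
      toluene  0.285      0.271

x_diethyl ether (drum 2) = 0.250

Drum 1:
Rachford–Rice: g(ψ₁) = Σ zᵢ(Kᵢ−1)/(1+ψ₁(Kᵢ−1)) = 0.
Feasibility: ΣzᵢKᵢ = 1.519, Σzᵢ/Kᵢ = 1.420 — both > 1, two phases present.
Newton iteration, ψ₁⁰ = 0.5:
  ψ₁ = 0.500: g = 0.1387, g' = -0.698 → ψ₁ = 0.699
  ψ₁ = 0.699: g = -0.0138, g' = -0.876 → ψ₁ = 0.683
Converged at ψ₁ = 0.683.
Drum-1 compositions:
  diethyl ether: x = 0.119, y = 0.305
  acetone: x = 0.314, y = 0.541
  toluene: x = 0.567, y = 0.154
Drum-2 feed = drum-1 vapor: z₂ = (0.3053, 0.5410, 0.1537).
Drum 2:
Rachford–Rice: g(ψ₂) = Σ zᵢ(Kᵢ−1)/(1+ψ₂(Kᵢ−1)) = 0.
g(0) = ΣzᵢKᵢ − 1 = 0.091 and g(1) = 1 − Σzᵢ/Kᵢ = -0.613, so a root lies in (0, 1).
Iterate (Newton) starting at ψ₂ = 0.5:
  ψ₂ = 0.500: g = -0.0431, g' = -0.379 → ψ₂ = 0.386
  ψ₂ = 0.386: g = -0.0045, g' = -0.305 → ψ₂ = 0.371
Converged at ψ₂ = 0.371.
  diethyl ether: x = 0.250, y = 0.399
  acetone: x = 0.528, y = 0.564
  toluene: x = 0.222, y = 0.037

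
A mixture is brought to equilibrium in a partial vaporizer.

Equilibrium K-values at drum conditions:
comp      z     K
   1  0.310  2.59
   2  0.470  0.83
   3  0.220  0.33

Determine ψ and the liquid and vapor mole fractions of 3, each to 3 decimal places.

ψ = 0.429, x_3 = 0.309, y_3 = 0.102

Newton iteration, ψ⁰ = 0.5:
  ψ = 0.500: g = -0.0344, g' = -0.483 → ψ = 0.429
Converged at ψ = 0.429.
Compositions from xᵢ = zᵢ/(1+ψ(Kᵢ−1)), yᵢ = Kᵢxᵢ:
  1: x = 0.184, y = 0.477
  2: x = 0.507, y = 0.421
  3: x = 0.309, y = 0.102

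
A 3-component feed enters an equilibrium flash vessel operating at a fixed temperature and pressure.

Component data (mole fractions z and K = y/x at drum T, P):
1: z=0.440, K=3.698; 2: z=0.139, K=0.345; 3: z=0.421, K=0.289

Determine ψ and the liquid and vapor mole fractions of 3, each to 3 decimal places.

Let ψ = V/F and solve Σ zᵢ(Kᵢ−1)/(1+ψ(Kᵢ−1)) = 0.
Feasibility: ΣzᵢKᵢ = 1.797, Σzᵢ/Kᵢ = 1.979 — both > 1, two phases present.
Newton–Raphson from ψ = 0.5:
  ψ = 0.500: g = -0.0944, g' = -1.225 → ψ = 0.423
Converged at ψ = 0.423.
Compositions from xᵢ = zᵢ/(1+ψ(Kᵢ−1)), yᵢ = Kᵢxᵢ:
  1: x = 0.205, y = 0.760
  2: x = 0.192, y = 0.066
  3: x = 0.602, y = 0.174

ψ = 0.423, x_3 = 0.602, y_3 = 0.174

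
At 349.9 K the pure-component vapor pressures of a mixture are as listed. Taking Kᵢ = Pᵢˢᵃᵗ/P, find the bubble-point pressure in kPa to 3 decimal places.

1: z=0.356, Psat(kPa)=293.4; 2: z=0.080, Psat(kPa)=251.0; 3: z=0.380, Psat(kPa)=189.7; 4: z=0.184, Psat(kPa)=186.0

Pbub = 230.840 kPa

At the bubble point ψ → 0, so ΣzᵢKᵢ = 1 with Kᵢ = Pᵢˢᵃᵗ/P ⇒ P = ΣzᵢPᵢˢᵃᵗ.
P = 0.356·293.4 + 0.080·251.0 + 0.380·189.7 + 0.184·186.0 = 230.840 kPa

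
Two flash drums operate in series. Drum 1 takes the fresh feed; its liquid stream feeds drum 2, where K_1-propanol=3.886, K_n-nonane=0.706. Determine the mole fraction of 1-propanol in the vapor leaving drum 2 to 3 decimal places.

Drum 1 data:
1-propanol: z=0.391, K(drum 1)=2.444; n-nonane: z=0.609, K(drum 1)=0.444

y_1-propanol (drum 2) = 0.359

Drum 1:
Let ψ₁ = V/F and solve Σ zᵢ(Kᵢ−1)/(1+ψ₁(Kᵢ−1)) = 0.
g(0) = ΣzᵢKᵢ − 1 = 0.226 and g(1) = 1 − Σzᵢ/Kᵢ = -0.532, so a root lies in (0, 1).
Iterate (Newton) starting at ψ₁ = 0.33:
  ψ₁ = 0.330: g = -0.0323, g' = -0.656 → ψ₁ = 0.281
Converged at ψ₁ = 0.281.
Drum-1 compositions:
  1-propanol: x = 0.278, y = 0.679
  n-nonane: x = 0.722, y = 0.321
Drum-2 feed = drum-1 liquid: z₂ = (0.2780, 0.7220).
Drum 2:
Rachford–Rice: g(ψ₂) = Σ zᵢ(Kᵢ−1)/(1+ψ₂(Kᵢ−1)) = 0.
Feasibility: ΣzᵢKᵢ = 1.590, Σzᵢ/Kᵢ = 1.094 — both > 1, two phases present.
Newton–Raphson from ψ₂ = 0.55:
  ψ₂ = 0.550: g = 0.0569, g' = -0.435 → ψ₂ = 0.681
  ψ₂ = 0.681: g = 0.0052, g' = -0.361 → ψ₂ = 0.695
Converged at ψ₂ = 0.695.
  1-propanol: x = 0.092, y = 0.359
  n-nonane: x = 0.908, y = 0.641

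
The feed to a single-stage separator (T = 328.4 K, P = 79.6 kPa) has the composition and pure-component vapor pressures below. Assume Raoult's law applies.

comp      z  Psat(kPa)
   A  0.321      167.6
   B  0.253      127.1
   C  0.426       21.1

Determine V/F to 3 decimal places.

Raoult's law: Kᵢ = Pᵢˢᵃᵗ/P = Pᵢˢᵃᵗ/79.6.
  K_A = 167.6/79.6 = 2.10553, K_B = 127.1/79.6 = 1.59673, K_C = 21.1/79.6 = 0.26508
Material balance + equilibrium reduce to Σ zᵢ(Kᵢ−1)/(1+V/F(Kᵢ−1)) = 0.
Feasibility: ΣzᵢKᵢ = 1.193, Σzᵢ/Kᵢ = 1.918 — both > 1, two phases present.
Newton iteration, V/F⁰ = 0.5:
  V/F = 0.500: g = -0.1501, g' = -0.791 → V/F = 0.310
  V/F = 0.310: g = -0.0139, g' = -0.668 → V/F = 0.289
Converged at V/F = 0.289.

V/F = 0.289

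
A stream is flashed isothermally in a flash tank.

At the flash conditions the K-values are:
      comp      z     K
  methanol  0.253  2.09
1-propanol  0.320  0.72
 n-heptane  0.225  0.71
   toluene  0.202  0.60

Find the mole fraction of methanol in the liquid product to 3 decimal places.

x_methanol = 0.225

Iterate (Newton) starting at V/F = 0.5:
  V/F = 0.500: g = -0.1030, g' = -0.236 → V/F = 0.064
  V/F = 0.064: g = 0.0172, g' = -0.342 → V/F = 0.114
  V/F = 0.114: g = 0.0006, g' = -0.320 → V/F = 0.116
Converged at V/F = 0.116.
Compositions from xᵢ = zᵢ/(1+V/F(Kᵢ−1)), yᵢ = Kᵢxᵢ:
  methanol: x = 0.225, y = 0.469
  1-propanol: x = 0.331, y = 0.238
  n-heptane: x = 0.233, y = 0.165
  toluene: x = 0.212, y = 0.127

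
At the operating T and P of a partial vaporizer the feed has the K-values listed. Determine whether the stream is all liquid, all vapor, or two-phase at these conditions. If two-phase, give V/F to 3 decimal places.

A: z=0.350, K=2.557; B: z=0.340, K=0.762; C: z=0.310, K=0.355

ΣzᵢKᵢ = 1.264; Σzᵢ/Kᵢ = 1.456.
Both exceed 1, so a two-phase solution exists.
Newton iteration, ψ⁰ = 0.5:
  ψ = 0.500: g = -0.0806, g' = -0.574 → ψ = 0.360
Converged at ψ = 0.360.

two-phase, V/F = 0.360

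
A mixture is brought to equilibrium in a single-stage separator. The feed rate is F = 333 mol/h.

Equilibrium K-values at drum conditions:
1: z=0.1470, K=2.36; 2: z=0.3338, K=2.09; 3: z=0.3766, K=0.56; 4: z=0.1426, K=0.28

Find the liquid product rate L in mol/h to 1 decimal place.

L = 177.4 mol/h

Let ψ = V/F and solve Σ zᵢ(Kᵢ−1)/(1+ψ(Kᵢ−1)) = 0.
Check two-phase: ΣzᵢKᵢ = 1.2954 > 1 and Σzᵢ/Kᵢ = 1.4038 > 1, so g(0) = 0.2954 > 0 and g(1) = -0.4038 < 0.
Iterate (Newton) starting at ψ = 0.5:
  ψ = 0.5000: g = -0.01837, g' = -0.5628 → ψ = 0.4674
  ψ = 0.4674: g = -0.00007, g' = -0.5592 → ψ = 0.4672
Converged at ψ = 0.4672.
Then V = ψ·F = 0.4672·333 = 155.6 mol/h and L = F − V = 177.4 mol/h.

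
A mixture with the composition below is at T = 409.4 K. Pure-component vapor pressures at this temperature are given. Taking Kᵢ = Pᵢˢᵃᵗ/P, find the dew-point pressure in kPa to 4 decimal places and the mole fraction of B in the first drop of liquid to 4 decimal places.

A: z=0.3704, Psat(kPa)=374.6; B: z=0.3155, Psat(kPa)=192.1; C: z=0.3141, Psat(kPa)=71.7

Pdew = 142.6144 kPa, x_B = 0.2342

At the dew point ψ → 1, so Σzᵢ/Kᵢ = 1 with Kᵢ = Pᵢˢᵃᵗ/P ⇒ 1/P = Σzᵢ/Pᵢˢᵃᵗ.
1/P = 0.3704/374.6 + 0.3155/192.1 + 0.3141/71.7 = 0.0070119 ⇒ P = 142.6144 kPa
xᵢ = zᵢP/Pᵢˢᵃᵗ ⇒ x_B = 0.3155·142.6144/192.1 = 0.2342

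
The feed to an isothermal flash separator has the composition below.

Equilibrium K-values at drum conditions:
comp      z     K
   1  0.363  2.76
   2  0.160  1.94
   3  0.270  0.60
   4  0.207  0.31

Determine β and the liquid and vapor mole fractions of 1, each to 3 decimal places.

β = 0.631, x_1 = 0.172, y_1 = 0.475

Material balance + equilibrium reduce to Σ zᵢ(Kᵢ−1)/(1+β(Kᵢ−1)) = 0.
Feasibility: ΣzᵢKᵢ = 1.538, Σzᵢ/Kᵢ = 1.332 — both > 1, two phases present.
Newton iteration, β⁰ = 0.44:
  β = 0.440: g = 0.1303, g' = -0.695 → β = 0.628
  β = 0.628: g = 0.0021, g' = -0.693 → β = 0.631
Converged at β = 0.631.
Compositions from xᵢ = zᵢ/(1+β(Kᵢ−1)), yᵢ = Kᵢxᵢ:
  1: x = 0.172, y = 0.475
  2: x = 0.100, y = 0.195
  3: x = 0.361, y = 0.217
  4: x = 0.366, y = 0.114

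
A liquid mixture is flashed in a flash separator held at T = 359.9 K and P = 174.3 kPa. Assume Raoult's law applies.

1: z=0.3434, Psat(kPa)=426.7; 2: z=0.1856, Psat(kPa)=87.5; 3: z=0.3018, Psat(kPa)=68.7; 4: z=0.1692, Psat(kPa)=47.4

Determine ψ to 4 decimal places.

Raoult's law: Kᵢ = Pᵢˢᵃᵗ/P = Pᵢˢᵃᵗ/174.3.
  K_1 = 426.7/174.3 = 2.448078, K_2 = 87.5/174.3 = 0.502008, K_3 = 68.7/174.3 = 0.394148, K_4 = 47.4/174.3 = 0.271945
Rachford–Rice: g(ψ) = Σ zᵢ(Kᵢ−1)/(1+ψ(Kᵢ−1)) = 0.
Check two-phase: ΣzᵢKᵢ = 1.0988 > 1 and Σzᵢ/Kᵢ = 1.8979 > 1, so g(0) = 0.0988 > 0 and g(1) = -0.8979 < 0.
Newton–Raphson from ψ = 0.44:
  ψ = 0.4400: g = -0.24518, g' = -0.7442 → ψ = 0.1106
  ψ = 0.1106: g = 0.00088, g' = -0.8199 → ψ = 0.1116
Converged at ψ = 0.1116.

ψ = 0.1116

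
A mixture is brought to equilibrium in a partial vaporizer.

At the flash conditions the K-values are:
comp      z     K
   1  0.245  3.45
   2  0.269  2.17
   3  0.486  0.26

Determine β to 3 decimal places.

Rachford–Rice: g(β) = Σ zᵢ(Kᵢ−1)/(1+β(Kᵢ−1)) = 0.
g(0) = ΣzᵢKᵢ − 1 = 0.555 and g(1) = 1 − Σzᵢ/Kᵢ = -1.064, so a root lies in (0, 1).
Iterate (Newton) starting at β = 0.6:
  β = 0.600: g = -0.2189, g' = -1.229 → β = 0.422
  β = 0.422: g = -0.0170, g' = -1.083 → β = 0.406
Converged at β = 0.406.

β = 0.406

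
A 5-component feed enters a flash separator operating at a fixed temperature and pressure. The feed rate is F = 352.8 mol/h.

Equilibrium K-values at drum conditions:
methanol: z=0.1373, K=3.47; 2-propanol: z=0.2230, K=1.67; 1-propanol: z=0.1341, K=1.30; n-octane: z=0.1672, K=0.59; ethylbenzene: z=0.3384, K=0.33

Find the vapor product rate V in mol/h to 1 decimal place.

V = 102.6 mol/h

Let ψ = V/F and solve Σ zᵢ(Kᵢ−1)/(1+ψ(Kᵢ−1)) = 0.
g(0) = ΣzᵢKᵢ − 1 = 0.2335 and g(1) = 1 − Σzᵢ/Kᵢ = -0.5851, so a root lies in (0, 1).
Iterate (Newton) starting at ψ = 0.5:
  ψ = 0.5000: g = -0.12854, g' = -0.6210 → ψ = 0.2930
  ψ = 0.2930: g = -0.00141, g' = -0.6336 → ψ = 0.2908
Converged at ψ = 0.2908.
Then V = ψ·F = 0.2908·352.8 = 102.6 mol/h and L = F − V = 250.2 mol/h.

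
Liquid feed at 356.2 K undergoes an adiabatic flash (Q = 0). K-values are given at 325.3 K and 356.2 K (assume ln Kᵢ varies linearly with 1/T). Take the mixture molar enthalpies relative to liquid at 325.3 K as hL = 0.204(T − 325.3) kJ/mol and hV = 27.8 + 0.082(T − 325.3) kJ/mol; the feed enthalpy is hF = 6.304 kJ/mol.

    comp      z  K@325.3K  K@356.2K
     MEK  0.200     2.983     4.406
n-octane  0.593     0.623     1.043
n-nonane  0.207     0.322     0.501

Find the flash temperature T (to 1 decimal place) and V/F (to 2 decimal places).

Adiabatic flash: solve Rachford–Rice at each trial T, then check hF = ψ·hV(T) + (1−ψ)·hL(T).
  T = 325.3 K: K = (2.983, 0.623, 0.322), RR gives ψ = 0.036, H_out = 0.991 kJ/mol
  T = 356.2 K: K = (4.406, 1.043, 0.501), RR gives ψ = 0.915, H_out = 28.286 kJ/mol
  T = 340.8 K: K = (3.660, 0.816, 0.406), RR gives ψ = 0.357, H_out = 12.421 kJ/mol
  T = 333.1 K: K = (3.314, 0.716, 0.363), RR gives ψ = 0.180, H_out = 6.433 kJ/mol
  T = 329.2 K: K = (3.146, 0.668, 0.342), RR gives ψ = 0.105, H_out = 3.674 kJ/mol
  T = 331.1 K: K = (3.227, 0.691, 0.352), RR gives ψ = 0.141, H_out = 5.004 kJ/mol
Linear interpolation between T = 331.1 (H_out = 5.004) and T = 333.1 (H_out = 6.433) on hF = 6.304 gives T ≈ 332.9 K, at which ψ = 0.18.

T = 332.9 K, V/F = 0.18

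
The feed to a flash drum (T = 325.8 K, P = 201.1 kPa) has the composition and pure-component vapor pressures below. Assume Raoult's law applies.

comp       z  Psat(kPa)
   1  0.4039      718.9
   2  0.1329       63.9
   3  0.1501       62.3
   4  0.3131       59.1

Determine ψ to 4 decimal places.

ψ = 0.3481

Raoult's law: Kᵢ = Pᵢˢᵃᵗ/P = Pᵢˢᵃᵗ/201.1.
  K_1 = 718.9/201.1 = 3.574838, K_2 = 63.9/201.1 = 0.317752, K_3 = 62.3/201.1 = 0.309796, K_4 = 59.1/201.1 = 0.293884
Iterate (Newton) starting at ψ = 0.5:
  ψ = 0.5000: g = -0.18289, g' = -1.1940 → ψ = 0.3468
  ψ = 0.3468: g = 0.00161, g' = -1.2508 → ψ = 0.3481
Converged at ψ = 0.3481.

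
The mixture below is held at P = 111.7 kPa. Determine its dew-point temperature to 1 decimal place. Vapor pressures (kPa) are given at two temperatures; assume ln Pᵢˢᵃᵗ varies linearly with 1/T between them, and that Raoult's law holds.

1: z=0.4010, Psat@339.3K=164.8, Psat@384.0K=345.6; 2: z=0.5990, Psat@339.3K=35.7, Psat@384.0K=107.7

T = 370.6 K

Dew-point temperature: Σzᵢ·P/Pᵢˢᵃᵗ(T) = 1. Interpolate ln Pᵢˢᵃᵗ = aᵢ + bᵢ/T.
  T = 339.3 K: ΣzᵢP/Pᵢˢᵃᵗ = 2.1460
  T = 384.0 K: ΣzᵢP/Pᵢˢᵃᵗ = 0.7509
  T = 361.6 K: ΣzᵢP/Pᵢˢᵃᵗ = 1.2277
  T = 372.8 K: ΣzᵢP/Pᵢˢᵃᵗ = 0.9526
  T = 367.2 K: ΣzᵢP/Pᵢˢᵃᵗ = 1.0792
  T = 370.0 K: ΣzᵢP/Pᵢˢᵃᵗ = 1.0134
Interpolating between 370.0 K and 372.8 K gives T ≈ 370.6 K.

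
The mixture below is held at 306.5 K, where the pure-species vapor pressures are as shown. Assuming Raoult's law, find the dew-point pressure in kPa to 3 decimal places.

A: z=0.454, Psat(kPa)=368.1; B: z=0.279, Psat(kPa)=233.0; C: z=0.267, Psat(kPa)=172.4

At the dew point ψ → 1, so Σzᵢ/Kᵢ = 1 with Kᵢ = Pᵢˢᵃᵗ/P ⇒ 1/P = Σzᵢ/Pᵢˢᵃᵗ.
1/P = 0.454/368.1 + 0.279/233.0 + 0.267/172.4 = 0.003980 ⇒ P = 251.287 kPa

Pdew = 251.287 kPa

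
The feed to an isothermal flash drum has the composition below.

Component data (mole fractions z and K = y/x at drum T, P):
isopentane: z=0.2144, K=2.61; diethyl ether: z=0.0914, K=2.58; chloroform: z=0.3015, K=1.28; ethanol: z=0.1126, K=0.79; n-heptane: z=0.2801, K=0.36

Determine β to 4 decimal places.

β = 0.6074

Let β = V/F and solve Σ zᵢ(Kᵢ−1)/(1+β(Kᵢ−1)) = 0.
Feasibility: ΣzᵢKᵢ = 1.3711, Σzᵢ/Kᵢ = 1.2737 — both > 1, two phases present.
Newton–Raphson from β = 0.5:
  β = 0.5000: g = 0.05592, g' = -0.5143 → β = 0.6087
  β = 0.6087: g = -0.00072, g' = -0.5327 → β = 0.6074
Converged at β = 0.6074.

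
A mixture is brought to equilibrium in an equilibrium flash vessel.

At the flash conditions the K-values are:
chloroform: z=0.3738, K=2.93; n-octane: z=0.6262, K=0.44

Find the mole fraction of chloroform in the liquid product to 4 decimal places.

Binary case is linear: z₁(K₁−1)(1+β(K₂−1)) + z₂(K₂−1)(1+β(K₁−1)) = 0
⇒ β = [z₁(K₁−1)+z₂(K₂−1)] / [−(K₁−1)(K₂−1)] = 0.37076/1.08080 = 0.3430
Compositions from xᵢ = zᵢ/(1+β(Kᵢ−1)), yᵢ = Kᵢxᵢ:
  chloroform: x = 0.2249, y = 0.6590
  n-octane: x = 0.7751, y = 0.3410

x_chloroform = 0.2249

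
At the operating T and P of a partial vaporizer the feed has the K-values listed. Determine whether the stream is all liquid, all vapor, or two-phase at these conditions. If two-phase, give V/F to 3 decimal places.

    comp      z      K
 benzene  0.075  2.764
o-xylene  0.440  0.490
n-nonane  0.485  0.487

ΣzᵢKᵢ = 0.659; Σzᵢ/Kᵢ = 1.921.
Since ΣzᵢKᵢ < 1 the mixture is below its bubble point — single liquid phase.

all liquid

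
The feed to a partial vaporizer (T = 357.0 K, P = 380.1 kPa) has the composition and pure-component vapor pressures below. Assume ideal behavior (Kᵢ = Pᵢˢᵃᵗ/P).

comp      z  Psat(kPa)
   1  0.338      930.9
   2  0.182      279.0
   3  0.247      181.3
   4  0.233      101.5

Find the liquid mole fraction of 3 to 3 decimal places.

x_3 = 0.272

Raoult's law: Kᵢ = Pᵢˢᵃᵗ/P = Pᵢˢᵃᵗ/380.1.
  K_1 = 930.9/380.1 = 2.44909, K_2 = 279.0/380.1 = 0.73402, K_3 = 181.3/380.1 = 0.47698, K_4 = 101.5/380.1 = 0.26703
Let ψ = V/F and solve Σ zᵢ(Kᵢ−1)/(1+ψ(Kᵢ−1)) = 0.
g(0) = ΣzᵢKᵢ − 1 = 0.141 and g(1) = 1 − Σzᵢ/Kᵢ = -0.776, so a root lies in (0, 1).
Newton iteration, ψ⁰ = 0.5:
  ψ = 0.500: g = -0.2163, g' = -0.692 → ψ = 0.187
  ψ = 0.187: g = -0.0068, g' = -0.705 → ψ = 0.178
Converged at ψ = 0.178.
Compositions from xᵢ = zᵢ/(1+ψ(Kᵢ−1)), yᵢ = Kᵢxᵢ:
  1: x = 0.269, y = 0.658
  2: x = 0.191, y = 0.140
  3: x = 0.272, y = 0.130
  4: x = 0.268, y = 0.072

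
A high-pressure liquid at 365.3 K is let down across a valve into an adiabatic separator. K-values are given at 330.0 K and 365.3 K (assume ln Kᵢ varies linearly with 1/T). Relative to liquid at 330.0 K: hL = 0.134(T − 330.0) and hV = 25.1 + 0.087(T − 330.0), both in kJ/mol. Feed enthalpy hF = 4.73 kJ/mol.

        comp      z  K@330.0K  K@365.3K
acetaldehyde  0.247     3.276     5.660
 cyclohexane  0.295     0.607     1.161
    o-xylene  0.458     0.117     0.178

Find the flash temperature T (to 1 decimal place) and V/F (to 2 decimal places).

Adiabatic flash: solve Rachford–Rice at each trial T, then check hF = ψ·hV(T) + (1−ψ)·hL(T).
  T = 330.0 K: K = (3.276, 0.607, 0.117), RR gives ψ = 0.026, H_out = 0.648 kJ/mol
  T = 365.3 K: K = (5.660, 1.161, 0.178), RR gives ψ = 0.317, H_out = 12.172 kJ/mol
  T = 347.6 K: K = (4.363, 0.853, 0.146), RR gives ψ = 0.187, H_out = 6.892 kJ/mol
  T = 338.8 K: K = (3.795, 0.723, 0.131), RR gives ψ = 0.112, H_out = 3.949 kJ/mol
  T = 343.2 K: K = (4.073, 0.786, 0.138), RR gives ψ = 0.151, H_out = 5.455 kJ/mol
  T = 341.0 K: K = (3.932, 0.754, 0.135), RR gives ψ = 0.132, H_out = 4.712 kJ/mol
Linear interpolation between T = 341.0 (H_out = 4.712) and T = 343.2 (H_out = 5.455) on hF = 4.73 gives T ≈ 341.1 K, at which ψ = 0.13.

T = 341.1 K, V/F = 0.13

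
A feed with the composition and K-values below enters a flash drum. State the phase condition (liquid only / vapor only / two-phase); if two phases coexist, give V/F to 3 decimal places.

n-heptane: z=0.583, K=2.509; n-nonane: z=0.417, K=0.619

vapor only

ΣzᵢKᵢ = 1.721; Σzᵢ/Kᵢ = 0.906.
Since Σzᵢ/Kᵢ < 1 the mixture is above its dew point — single vapor phase.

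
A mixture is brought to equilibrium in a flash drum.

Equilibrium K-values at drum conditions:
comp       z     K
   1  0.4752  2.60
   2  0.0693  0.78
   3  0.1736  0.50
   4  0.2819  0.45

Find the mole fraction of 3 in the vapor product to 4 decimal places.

Let ψ = V/F and solve Σ zᵢ(Kᵢ−1)/(1+ψ(Kᵢ−1)) = 0.
Feasibility: ΣzᵢKᵢ = 1.5032, Σzᵢ/Kᵢ = 1.2453 — both > 1, two phases present.
Newton–Raphson from ψ = 0.68:
  ψ = 0.6800: g = -0.03298, g' = -0.6009 → ψ = 0.6251
  ψ = 0.6251: g = -0.00010, g' = -0.5985 → ψ = 0.6249
Converged at ψ = 0.6249.
Compositions from xᵢ = zᵢ/(1+ψ(Kᵢ−1)), yᵢ = Kᵢxᵢ:
  1: x = 0.2376, y = 0.6178
  2: x = 0.0803, y = 0.0627
  3: x = 0.2525, y = 0.1262
  4: x = 0.4295, y = 0.1933

y_3 = 0.1262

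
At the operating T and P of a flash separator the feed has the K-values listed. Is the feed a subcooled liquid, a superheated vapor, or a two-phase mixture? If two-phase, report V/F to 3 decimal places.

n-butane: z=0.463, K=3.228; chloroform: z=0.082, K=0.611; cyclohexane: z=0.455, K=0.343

two-phase, V/F = 0.503

ΣzᵢKᵢ = 1.701; Σzᵢ/Kᵢ = 1.604.
Both exceed 1, so a two-phase solution exists.
Newton iteration, ψ⁰ = 0.51:
  ψ = 0.510: g = -0.0065, g' = -0.967 → ψ = 0.503
Converged at ψ = 0.503.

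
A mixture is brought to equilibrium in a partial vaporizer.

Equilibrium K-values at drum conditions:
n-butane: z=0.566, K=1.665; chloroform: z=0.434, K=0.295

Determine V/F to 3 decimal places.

V/F = 0.150

Material balance + equilibrium reduce to Σ zᵢ(Kᵢ−1)/(1+V/F(Kᵢ−1)) = 0.
Check two-phase: ΣzᵢKᵢ = 1.070 > 1 and Σzᵢ/Kᵢ = 1.811 > 1, so g(0) = 0.070 > 0 and g(1) = -0.811 < 0.
Binary case is linear: z₁(K₁−1)(1+V/F(K₂−1)) + z₂(K₂−1)(1+V/F(K₁−1)) = 0
⇒ V/F = [z₁(K₁−1)+z₂(K₂−1)] / [−(K₁−1)(K₂−1)] = 0.0704/0.4688 = 0.150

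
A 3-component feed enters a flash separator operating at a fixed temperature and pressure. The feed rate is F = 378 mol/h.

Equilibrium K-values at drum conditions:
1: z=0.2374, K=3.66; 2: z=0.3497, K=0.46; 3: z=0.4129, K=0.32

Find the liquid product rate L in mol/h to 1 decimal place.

Let ψ = V/F and solve Σ zᵢ(Kᵢ−1)/(1+ψ(Kᵢ−1)) = 0.
Feasibility: ΣzᵢKᵢ = 1.1619, Σzᵢ/Kᵢ = 2.1154 — both > 1, two phases present.
Iterate (Newton) starting at ψ = 0.47:
  ψ = 0.4700: g = -0.38509, g' = -0.9273 → ψ = 0.0547
  ψ = 0.0547: g = 0.06504, g' = -1.5943 → ψ = 0.0955
  ψ = 0.0955: g = 0.00417, g' = -1.3998 → ψ = 0.0985
Converged at ψ = 0.0985.
Then V = ψ·F = 0.0985·378 = 37.2 mol/h and L = F − V = 340.8 mol/h.

L = 340.8 mol/h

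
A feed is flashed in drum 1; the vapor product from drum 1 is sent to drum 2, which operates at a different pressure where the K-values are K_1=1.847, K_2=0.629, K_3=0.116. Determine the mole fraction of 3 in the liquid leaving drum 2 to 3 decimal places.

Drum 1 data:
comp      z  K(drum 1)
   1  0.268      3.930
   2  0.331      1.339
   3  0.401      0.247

Drum 1:
Iterate (Newton) starting at ψ₁ = 0.41:
  ψ₁ = 0.410: g = 0.0184, g' = -0.980 → ψ₁ = 0.429
Converged at ψ₁ = 0.429.
Drum-1 compositions:
  1: x = 0.119, y = 0.467
  2: x = 0.289, y = 0.387
  3: x = 0.592, y = 0.146
Drum-2 feed = drum-1 vapor: z₂ = (0.4668, 0.3870, 0.1463).
Drum 2:
Rachford–Rice: g(ψ₂) = Σ zᵢ(Kᵢ−1)/(1+ψ₂(Kᵢ−1)) = 0.
Feasibility: ΣzᵢKᵢ = 1.122, Σzᵢ/Kᵢ = 2.129 — both > 1, two phases present.
Iterate (Newton) starting at ψ₂ = 0.5:
  ψ₂ = 0.500: g = -0.1303, g' = -0.613 → ψ₂ = 0.287
  ψ₂ = 0.287: g = -0.0161, g' = -0.489 → ψ₂ = 0.254
Converged at ψ₂ = 0.254.
  1: x = 0.384, y = 0.709
  2: x = 0.427, y = 0.269
  3: x = 0.189, y = 0.022

x_3 (drum 2) = 0.189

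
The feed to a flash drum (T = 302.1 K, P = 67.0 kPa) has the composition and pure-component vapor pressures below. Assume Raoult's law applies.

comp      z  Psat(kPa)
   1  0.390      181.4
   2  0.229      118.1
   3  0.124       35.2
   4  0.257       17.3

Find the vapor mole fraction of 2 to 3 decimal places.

y_2 = 0.273

Raoult's law: Kᵢ = Pᵢˢᵃᵗ/P = Pᵢˢᵃᵗ/67.0.
  K_1 = 181.4/67.0 = 2.70746, K_2 = 118.1/67.0 = 1.76269, K_3 = 35.2/67.0 = 0.52537, K_4 = 17.3/67.0 = 0.25821
Let β = V/F and solve Σ zᵢ(Kᵢ−1)/(1+β(Kᵢ−1)) = 0.
g(0) = ΣzᵢKᵢ − 1 = 0.591 and g(1) = 1 − Σzᵢ/Kᵢ = -0.505, so a root lies in (0, 1).
Newton iteration, β⁰ = 0.4:
  β = 0.400: g = 0.1858, g' = -0.808 → β = 0.630
  β = 0.630: g = -0.0030, g' = -0.880 → β = 0.627
Converged at β = 0.627.
Compositions from xᵢ = zᵢ/(1+β(Kᵢ−1)), yᵢ = Kᵢxᵢ:
  1: x = 0.188, y = 0.510
  2: x = 0.155, y = 0.273
  3: x = 0.176, y = 0.093
  4: x = 0.480, y = 0.124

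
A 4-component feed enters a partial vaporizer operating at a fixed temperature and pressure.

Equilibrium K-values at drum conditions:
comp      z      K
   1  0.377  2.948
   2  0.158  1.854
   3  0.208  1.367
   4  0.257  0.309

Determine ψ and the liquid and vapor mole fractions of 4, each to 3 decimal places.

Rachford–Rice: g(ψ) = Σ zᵢ(Kᵢ−1)/(1+ψ(Kᵢ−1)) = 0.
g(0) = ΣzᵢKᵢ − 1 = 0.768 and g(1) = 1 − Σzᵢ/Kᵢ = -0.197, so a root lies in (0, 1).
Iterate (Newton) starting at ψ = 0.53:
  ψ = 0.530: g = 0.2379, g' = -0.726 → ψ = 0.858
  ψ = 0.858: g = -0.0250, g' = -0.995 → ψ = 0.833
  ψ = 0.833: g = -0.0007, g' = -0.944 → ψ = 0.832
Converged at ψ = 0.832.
Compositions from xᵢ = zᵢ/(1+ψ(Kᵢ−1)), yᵢ = Kᵢxᵢ:
  1: x = 0.144, y = 0.424
  2: x = 0.092, y = 0.171
  3: x = 0.159, y = 0.218
  4: x = 0.604, y = 0.187

ψ = 0.832, x_4 = 0.604, y_4 = 0.187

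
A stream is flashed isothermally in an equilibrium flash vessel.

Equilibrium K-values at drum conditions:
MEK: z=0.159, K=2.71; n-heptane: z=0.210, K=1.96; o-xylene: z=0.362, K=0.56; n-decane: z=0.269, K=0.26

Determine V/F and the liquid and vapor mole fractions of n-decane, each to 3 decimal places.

V/F = 0.147, x_n-decane = 0.302, y_n-decane = 0.079

Rachford–Rice: g(V/F) = Σ zᵢ(Kᵢ−1)/(1+V/F(Kᵢ−1)) = 0.
g(0) = ΣzᵢKᵢ − 1 = 0.115 and g(1) = 1 − Σzᵢ/Kᵢ = -0.847, so a root lies in (0, 1).
Newton iteration, V/F⁰ = 0.5:
  V/F = 0.500: g = -0.2374, g' = -0.710 → V/F = 0.166
  V/F = 0.166: g = -0.0128, g' = -0.699 → V/F = 0.147
Converged at V/F = 0.147.
Compositions from xᵢ = zᵢ/(1+V/F(Kᵢ−1)), yᵢ = Kᵢxᵢ:
  MEK: x = 0.127, y = 0.344
  n-heptane: x = 0.184, y = 0.361
  o-xylene: x = 0.387, y = 0.217
  n-decane: x = 0.302, y = 0.079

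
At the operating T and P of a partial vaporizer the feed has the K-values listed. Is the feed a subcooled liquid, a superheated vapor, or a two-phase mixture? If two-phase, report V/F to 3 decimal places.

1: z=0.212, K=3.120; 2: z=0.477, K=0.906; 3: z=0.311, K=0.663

ΣzᵢKᵢ = 1.300; Σzᵢ/Kᵢ = 1.064.
Both exceed 1, so a two-phase solution exists.
Material balance + equilibrium reduce to Σ zᵢ(Kᵢ−1)/(1+ψ(Kᵢ−1)) = 0.
Newton–Raphson from ψ = 0.5:
  ψ = 0.500: g = 0.0451, g' = -0.280 → ψ = 0.661
  ψ = 0.661: g = 0.0045, g' = -0.229 → ψ = 0.681
Converged at ψ = 0.681.

two-phase, V/F = 0.681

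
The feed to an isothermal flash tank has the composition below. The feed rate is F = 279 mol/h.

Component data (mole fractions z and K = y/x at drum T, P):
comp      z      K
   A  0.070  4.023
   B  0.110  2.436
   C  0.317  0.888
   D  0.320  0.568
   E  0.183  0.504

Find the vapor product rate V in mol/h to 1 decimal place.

V = 38.8 mol/h

Rachford–Rice: g(ψ) = Σ zᵢ(Kᵢ−1)/(1+ψ(Kᵢ−1)) = 0.
Check two-phase: ΣzᵢKᵢ = 1.105 > 1 and Σzᵢ/Kᵢ = 1.346 > 1, so g(0) = 0.105 > 0 and g(1) = -0.346 < 0.
Newton iteration, ψ⁰ = 0.53:
  ψ = 0.530: g = -0.1692, g' = -0.355 → ψ = 0.054
  ψ = 0.054: g = 0.0579, g' = -0.782 → ψ = 0.128
  ψ = 0.128: g = 0.0067, g' = -0.617 → ψ = 0.139
Converged at ψ = 0.139.
Then V = ψ·F = 0.1391·279 = 38.8 mol/h and L = F − V = 240.2 mol/h.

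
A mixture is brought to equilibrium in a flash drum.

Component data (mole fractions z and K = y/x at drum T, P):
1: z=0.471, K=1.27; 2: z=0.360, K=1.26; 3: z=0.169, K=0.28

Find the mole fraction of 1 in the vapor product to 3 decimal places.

Material balance + equilibrium reduce to Σ zᵢ(Kᵢ−1)/(1+ψ(Kᵢ−1)) = 0.
g(0) = ΣzᵢKᵢ − 1 = 0.099 and g(1) = 1 − Σzᵢ/Kᵢ = -0.260, so a root lies in (0, 1).
Newton–Raphson from ψ = 0.35:
  ψ = 0.350: g = 0.0393, g' = -0.206 → ψ = 0.541
  ψ = 0.541: g = -0.0063, g' = -0.280 → ψ = 0.519
  ψ = 0.519: g = -0.0001, g' = -0.268 → ψ = 0.518
Converged at ψ = 0.518.
Compositions from xᵢ = zᵢ/(1+ψ(Kᵢ−1)), yᵢ = Kᵢxᵢ:
  1: x = 0.413, y = 0.525
  2: x = 0.317, y = 0.400
  3: x = 0.270, y = 0.075

y_1 = 0.525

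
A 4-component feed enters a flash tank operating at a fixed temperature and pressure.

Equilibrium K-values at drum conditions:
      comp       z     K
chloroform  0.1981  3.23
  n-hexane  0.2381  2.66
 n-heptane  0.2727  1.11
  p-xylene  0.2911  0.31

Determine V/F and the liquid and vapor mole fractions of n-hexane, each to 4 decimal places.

Iterate (Newton) starting at V/F = 0.41:
  V/F = 0.4100: g = 0.21455, g' = -0.7737 → V/F = 0.6873
  V/F = 0.6873: g = 0.00488, g' = -0.8010 → V/F = 0.6934
Converged at V/F = 0.6934.
Compositions from xᵢ = zᵢ/(1+V/F(Kᵢ−1)), yᵢ = Kᵢxᵢ:
  chloroform: x = 0.0778, y = 0.2513
  n-hexane: x = 0.1107, y = 0.2944
  n-heptane: x = 0.2534, y = 0.2812
  p-xylene: x = 0.5581, y = 0.1730

V/F = 0.6934, x_n-hexane = 0.1107, y_n-hexane = 0.2944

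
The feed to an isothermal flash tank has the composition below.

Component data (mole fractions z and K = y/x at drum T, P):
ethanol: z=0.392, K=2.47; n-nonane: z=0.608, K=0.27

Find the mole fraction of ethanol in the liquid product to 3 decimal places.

x_ethanol = 0.332

Rachford–Rice: g(ψ) = Σ zᵢ(Kᵢ−1)/(1+ψ(Kᵢ−1)) = 0.
Feasibility: ΣzᵢKᵢ = 1.132, Σzᵢ/Kᵢ = 2.411 — both > 1, two phases present.
Newton–Raphson from ψ = 0.5:
  ψ = 0.500: g = -0.3668, g' = -1.085 → ψ = 0.162
  ψ = 0.162: g = -0.0378, g' = -0.969 → ψ = 0.123
Converged at ψ = 0.123.
Compositions from xᵢ = zᵢ/(1+ψ(Kᵢ−1)), yᵢ = Kᵢxᵢ:
  ethanol: x = 0.332, y = 0.820
  n-nonane: x = 0.668, y = 0.180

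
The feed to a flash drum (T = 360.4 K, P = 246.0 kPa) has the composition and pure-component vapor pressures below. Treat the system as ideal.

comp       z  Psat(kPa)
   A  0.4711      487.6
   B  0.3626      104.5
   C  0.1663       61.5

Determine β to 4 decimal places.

β = 0.2072

Raoult's law: Kᵢ = Pᵢˢᵃᵗ/P = Pᵢˢᵃᵗ/246.0.
  K_A = 487.6/246.0 = 1.982114, K_B = 104.5/246.0 = 0.424797, K_C = 61.5/246.0 = 0.250000
Rachford–Rice: g(β) = Σ zᵢ(Kᵢ−1)/(1+β(Kᵢ−1)) = 0.
g(0) = ΣzᵢKᵢ − 1 = 0.1294 and g(1) = 1 − Σzᵢ/Kᵢ = -0.7565, so a root lies in (0, 1).
Newton iteration, β⁰ = 0.5:
  β = 0.5000: g = -0.18203, g' = -0.6802 → β = 0.2324
  β = 0.2324: g = -0.01511, g' = -0.5983 → β = 0.2071
  β = 0.2071: g = 0.00001, g' = -0.5995 → β = 0.2072
Converged at β = 0.2072.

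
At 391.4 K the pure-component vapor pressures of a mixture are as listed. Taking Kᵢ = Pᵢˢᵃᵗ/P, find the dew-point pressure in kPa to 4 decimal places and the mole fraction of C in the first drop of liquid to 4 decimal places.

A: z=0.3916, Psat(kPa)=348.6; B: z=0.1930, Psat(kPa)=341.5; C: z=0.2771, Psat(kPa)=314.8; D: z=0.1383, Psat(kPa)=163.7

At the dew point ψ → 1, so Σzᵢ/Kᵢ = 1 with Kᵢ = Pᵢˢᵃᵗ/P ⇒ 1/P = Σzᵢ/Pᵢˢᵃᵗ.
1/P = 0.3916/348.6 + 0.1930/341.5 + 0.2771/314.8 + 0.1383/163.7 = 0.0034136 ⇒ P = 292.9473 kPa
xᵢ = zᵢP/Pᵢˢᵃᵗ ⇒ x_C = 0.2771·292.9473/314.8 = 0.2579

Pdew = 292.9473 kPa, x_C = 0.2579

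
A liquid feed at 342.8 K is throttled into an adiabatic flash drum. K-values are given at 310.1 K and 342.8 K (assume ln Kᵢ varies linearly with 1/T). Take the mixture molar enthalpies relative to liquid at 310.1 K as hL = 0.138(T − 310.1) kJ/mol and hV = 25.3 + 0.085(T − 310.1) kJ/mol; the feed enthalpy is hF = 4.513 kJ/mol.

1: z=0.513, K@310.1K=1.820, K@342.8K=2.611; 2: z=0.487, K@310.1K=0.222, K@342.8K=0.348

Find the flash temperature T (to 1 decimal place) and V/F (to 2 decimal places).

Adiabatic flash: solve Rachford–Rice at each trial T, then check hF = ψ·hV(T) + (1−ψ)·hL(T).
  T = 310.1 K: K = (1.820, 0.222), RR gives ψ = 0.065, H_out = 1.657 kJ/mol
  T = 342.8 K: K = (2.611, 0.348), RR gives ψ = 0.485, H_out = 15.931 kJ/mol
  T = 326.5 K: K = (2.201, 0.281), RR gives ψ = 0.308, H_out = 9.794 kJ/mol
  T = 318.3 K: K = (2.006, 0.251), RR gives ψ = 0.201, H_out = 6.121 kJ/mol
  T = 314.2 K: K = (1.912, 0.236), RR gives ψ = 0.138, H_out = 4.017 kJ/mol
  T = 316.2 K: K = (1.958, 0.243), RR gives ψ = 0.169, H_out = 5.071 kJ/mol
Linear interpolation between T = 314.2 (H_out = 4.017) and T = 316.2 (H_out = 5.071) on hF = 4.513 gives T ≈ 315.1 K, at which ψ = 0.15.

T = 315.1 K, V/F = 0.15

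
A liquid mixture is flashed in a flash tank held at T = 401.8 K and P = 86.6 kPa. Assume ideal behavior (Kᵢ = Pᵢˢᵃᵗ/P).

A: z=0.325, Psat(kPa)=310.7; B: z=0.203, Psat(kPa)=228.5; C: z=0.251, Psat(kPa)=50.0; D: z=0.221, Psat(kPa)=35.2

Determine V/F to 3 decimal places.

V/F = 0.811

Raoult's law: Kᵢ = Pᵢˢᵃᵗ/P = Pᵢˢᵃᵗ/86.6.
  K_A = 310.7/86.6 = 3.58776, K_B = 228.5/86.6 = 2.63857, K_C = 50.0/86.6 = 0.57737, K_D = 35.2/86.6 = 0.40647
Rachford–Rice: g(V/F) = Σ zᵢ(Kᵢ−1)/(1+V/F(Kᵢ−1)) = 0.
Check two-phase: ΣzᵢKᵢ = 1.936 > 1 and Σzᵢ/Kᵢ = 1.146 > 1, so g(0) = 0.936 > 0 and g(1) = -0.146 < 0.
Newton iteration, V/F⁰ = 0.43:
  V/F = 0.430: g = 0.2874, g' = -0.882 → V/F = 0.756
  V/F = 0.756: g = 0.0394, g' = -0.711 → V/F = 0.811
Converged at V/F = 0.811.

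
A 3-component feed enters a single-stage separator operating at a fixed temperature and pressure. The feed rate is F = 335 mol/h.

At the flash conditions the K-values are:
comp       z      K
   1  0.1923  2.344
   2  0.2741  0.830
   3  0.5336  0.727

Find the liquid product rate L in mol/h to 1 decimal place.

L = 266.3 mol/h

Newton–Raphson from ψ = 0.5:
  ψ = 0.5000: g = -0.06505, g' = -0.1870 → ψ = 0.1522
  ψ = 0.1522: g = 0.01473, g' = -0.2910 → ψ = 0.2028
  ψ = 0.2028: g = 0.00061, g' = -0.2675 → ψ = 0.2051
Converged at ψ = 0.2051.
Then V = ψ·F = 0.2051·335 = 68.7 mol/h and L = F − V = 266.3 mol/h.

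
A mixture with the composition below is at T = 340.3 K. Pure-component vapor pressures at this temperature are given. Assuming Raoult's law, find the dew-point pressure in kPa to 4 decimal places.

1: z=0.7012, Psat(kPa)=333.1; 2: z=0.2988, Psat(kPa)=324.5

At the dew point ψ → 1, so Σzᵢ/Kᵢ = 1 with Kᵢ = Pᵢˢᵃᵗ/P ⇒ 1/P = Σzᵢ/Pᵢˢᵃᵗ.
1/P = 0.7012/333.1 + 0.2988/324.5 = 0.0030259 ⇒ P = 330.4829 kPa

Pdew = 330.4829 kPa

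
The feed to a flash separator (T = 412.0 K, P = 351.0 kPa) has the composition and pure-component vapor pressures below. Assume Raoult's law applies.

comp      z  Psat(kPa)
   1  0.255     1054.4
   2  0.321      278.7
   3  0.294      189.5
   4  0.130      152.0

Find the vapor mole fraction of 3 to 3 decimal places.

Raoult's law: Kᵢ = Pᵢˢᵃᵗ/P = Pᵢˢᵃᵗ/351.0.
  K_1 = 1054.4/351.0 = 3.00399, K_2 = 278.7/351.0 = 0.79402, K_3 = 189.5/351.0 = 0.53989, K_4 = 152.0/351.0 = 0.43305
Let ψ = V/F and solve Σ zᵢ(Kᵢ−1)/(1+ψ(Kᵢ−1)) = 0.
Check two-phase: ΣzᵢKᵢ = 1.236 > 1 and Σzᵢ/Kᵢ = 1.334 > 1, so g(0) = 0.236 > 0 and g(1) = -0.334 < 0.
Iterate (Newton) starting at ψ = 0.5:
  ψ = 0.500: g = -0.0970, g' = -0.459 → ψ = 0.289
  ψ = 0.289: g = 0.0094, g' = -0.569 → ψ = 0.305
Converged at ψ = 0.305.
Compositions from xᵢ = zᵢ/(1+ψ(Kᵢ−1)), yᵢ = Kᵢxᵢ:
  1: x = 0.158, y = 0.475
  2: x = 0.343, y = 0.272
  3: x = 0.342, y = 0.185
  4: x = 0.157, y = 0.068

y_3 = 0.185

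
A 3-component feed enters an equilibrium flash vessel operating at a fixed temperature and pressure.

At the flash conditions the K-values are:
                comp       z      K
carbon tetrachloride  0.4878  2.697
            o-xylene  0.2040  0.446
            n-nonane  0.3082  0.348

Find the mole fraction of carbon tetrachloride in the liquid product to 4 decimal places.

Let ψ = V/F and solve Σ zᵢ(Kᵢ−1)/(1+ψ(Kᵢ−1)) = 0.
g(0) = ΣzᵢKᵢ − 1 = 0.5138 and g(1) = 1 − Σzᵢ/Kᵢ = -0.5239, so a root lies in (0, 1).
Newton–Raphson from ψ = 0.5:
  ψ = 0.5000: g = -0.00663, g' = -0.8193 → ψ = 0.4919
Converged at ψ = 0.4919.
Compositions from xᵢ = zᵢ/(1+ψ(Kᵢ−1)), yᵢ = Kᵢxᵢ:
  carbon tetrachloride: x = 0.2659, y = 0.7170
  o-xylene: x = 0.2804, y = 0.1251
  n-nonane: x = 0.4537, y = 0.1579

x_carbon tetrachloride = 0.2659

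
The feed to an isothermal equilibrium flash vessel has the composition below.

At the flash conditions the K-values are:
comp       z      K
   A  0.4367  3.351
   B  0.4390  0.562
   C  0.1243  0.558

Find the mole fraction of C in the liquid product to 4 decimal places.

x_C = 0.1866

Newton iteration, V/F⁰ = 0.4:
  V/F = 0.4000: g = 0.22924, g' = -0.8007 → V/F = 0.6863
  V/F = 0.6863: g = 0.03905, g' = -0.5756 → V/F = 0.7541
  V/F = 0.7541: g = 0.00071, g' = -0.5563 → V/F = 0.7554
Converged at V/F = 0.7554.
Compositions from xᵢ = zᵢ/(1+V/F(Kᵢ−1)), yᵢ = Kᵢxᵢ:
  A: x = 0.1573, y = 0.5272
  B: x = 0.6561, y = 0.3687
  C: x = 0.1866, y = 0.1041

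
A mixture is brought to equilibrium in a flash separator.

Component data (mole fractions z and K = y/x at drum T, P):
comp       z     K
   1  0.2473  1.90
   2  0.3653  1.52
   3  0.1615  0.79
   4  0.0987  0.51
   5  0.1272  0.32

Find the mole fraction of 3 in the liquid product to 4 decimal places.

x_3 = 0.1890

Let ψ = V/F and solve Σ zᵢ(Kᵢ−1)/(1+ψ(Kᵢ−1)) = 0.
Check two-phase: ΣzᵢKᵢ = 1.2438 > 1 and Σzᵢ/Kᵢ = 1.1659 > 1, so g(0) = 0.2438 > 0 and g(1) = -0.1659 < 0.
Iterate (Newton) starting at ψ = 0.5:
  ψ = 0.5000: g = 0.07125, g' = -0.3430 → ψ = 0.7077
  ψ = 0.7077: g = -0.00580, g' = -0.4115 → ψ = 0.6936
  ψ = 0.6936: g = -0.00005, g' = -0.4041 → ψ = 0.6935
Converged at ψ = 0.6935.
Compositions from xᵢ = zᵢ/(1+ψ(Kᵢ−1)), yᵢ = Kᵢxᵢ:
  1: x = 0.1523, y = 0.2893
  2: x = 0.2685, y = 0.4081
  3: x = 0.1890, y = 0.1493
  4: x = 0.1495, y = 0.0762
  5: x = 0.2407, y = 0.0770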